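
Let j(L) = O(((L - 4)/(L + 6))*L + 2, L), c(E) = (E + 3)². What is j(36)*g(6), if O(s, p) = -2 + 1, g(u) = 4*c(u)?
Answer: -324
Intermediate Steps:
c(E) = (3 + E)²
g(u) = 4*(3 + u)²
O(s, p) = -1
j(L) = -1
j(36)*g(6) = -4*(3 + 6)² = -4*9² = -4*81 = -1*324 = -324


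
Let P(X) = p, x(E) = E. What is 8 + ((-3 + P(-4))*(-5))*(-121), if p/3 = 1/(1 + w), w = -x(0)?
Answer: 8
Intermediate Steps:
w = 0 (w = -1*0 = 0)
p = 3 (p = 3/(1 + 0) = 3/1 = 3*1 = 3)
P(X) = 3
8 + ((-3 + P(-4))*(-5))*(-121) = 8 + ((-3 + 3)*(-5))*(-121) = 8 + (0*(-5))*(-121) = 8 + 0*(-121) = 8 + 0 = 8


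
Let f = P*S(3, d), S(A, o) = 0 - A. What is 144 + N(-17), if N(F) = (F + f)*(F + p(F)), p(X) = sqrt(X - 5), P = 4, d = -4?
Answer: 637 - 29*I*sqrt(22) ≈ 637.0 - 136.02*I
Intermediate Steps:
S(A, o) = -A
p(X) = sqrt(-5 + X)
f = -12 (f = 4*(-1*3) = 4*(-3) = -12)
N(F) = (-12 + F)*(F + sqrt(-5 + F)) (N(F) = (F - 12)*(F + sqrt(-5 + F)) = (-12 + F)*(F + sqrt(-5 + F)))
144 + N(-17) = 144 + ((-17)**2 - 12*(-17) - 12*sqrt(-5 - 17) - 17*sqrt(-5 - 17)) = 144 + (289 + 204 - 12*I*sqrt(22) - 17*I*sqrt(22)) = 144 + (493 - 29*I*sqrt(22)) = 637 - 29*I*sqrt(22)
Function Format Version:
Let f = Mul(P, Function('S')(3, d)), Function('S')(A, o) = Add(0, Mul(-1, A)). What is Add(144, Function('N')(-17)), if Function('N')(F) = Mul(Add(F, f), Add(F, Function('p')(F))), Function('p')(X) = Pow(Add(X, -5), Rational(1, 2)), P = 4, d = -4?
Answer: Add(637, Mul(-29, I, Pow(22, Rational(1, 2)))) ≈ Add(637.00, Mul(-136.02, I))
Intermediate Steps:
Function('S')(A, o) = Mul(-1, A)
Function('p')(X) = Pow(Add(-5, X), Rational(1, 2))
f = -12 (f = Mul(4, Mul(-1, 3)) = Mul(4, -3) = -12)
Function('N')(F) = Mul(Add(-12, F), Add(F, Pow(Add(-5, F), Rational(1, 2)))) (Function('N')(F) = Mul(Add(F, -12), Add(F, Pow(Add(-5, F), Rational(1, 2)))) = Mul(Add(-12, F), Add(F, Pow(Add(-5, F), Rational(1, 2)))))
Add(144, Function('N')(-17)) = Add(144, Add(Pow(-17, 2), Mul(-12, -17), Mul(-12, Pow(Add(-5, -17), Rational(1, 2))), Mul(-17, Pow(Add(-5, -17), Rational(1, 2))))) = Add(144, Add(289, 204, Mul(-12, Pow(-22, Rational(1, 2))), Mul(-17, Pow(-22, Rational(1, 2))))) = Add(144, Add(289, 204, Mul(-12, Mul(I, Pow(22, Rational(1, 2)))), Mul(-17, Mul(I, Pow(22, Rational(1, 2)))))) = Add(144, Add(289, 204, Mul(-12, I, Pow(22, Rational(1, 2))), Mul(-17, I, Pow(22, Rational(1, 2))))) = Add(144, Add(493, Mul(-29, I, Pow(22, Rational(1, 2))))) = Add(637, Mul(-29, I, Pow(22, Rational(1, 2))))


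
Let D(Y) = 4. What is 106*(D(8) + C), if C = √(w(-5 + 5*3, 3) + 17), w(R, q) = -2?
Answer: 424 + 106*√15 ≈ 834.54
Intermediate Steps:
C = √15 (C = √(-2 + 17) = √15 ≈ 3.8730)
106*(D(8) + C) = 106*(4 + √15) = 424 + 106*√15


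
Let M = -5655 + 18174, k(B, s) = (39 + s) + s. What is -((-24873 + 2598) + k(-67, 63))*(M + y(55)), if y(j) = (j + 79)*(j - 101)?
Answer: 140509050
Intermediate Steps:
y(j) = (-101 + j)*(79 + j) (y(j) = (79 + j)*(-101 + j) = (-101 + j)*(79 + j))
k(B, s) = 39 + 2*s
M = 12519
-((-24873 + 2598) + k(-67, 63))*(M + y(55)) = -((-24873 + 2598) + (39 + 2*63))*(12519 + (-7979 + 55² - 22*55)) = -(-22275 + (39 + 126))*(12519 + (-7979 + 3025 - 1210)) = -(-22275 + 165)*(12519 - 6164) = -(-22110)*6355 = -1*(-140509050) = 140509050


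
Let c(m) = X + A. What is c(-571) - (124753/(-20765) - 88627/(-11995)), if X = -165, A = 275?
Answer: 5410890366/49815235 ≈ 108.62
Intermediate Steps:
c(m) = 110 (c(m) = -165 + 275 = 110)
c(-571) - (124753/(-20765) - 88627/(-11995)) = 110 - (124753/(-20765) - 88627/(-11995)) = 110 - (124753*(-1/20765) - 88627*(-1/11995)) = 110 - (-124753/20765 + 88627/11995) = 110 - 1*68785484/49815235 = 110 - 68785484/49815235 = 5410890366/49815235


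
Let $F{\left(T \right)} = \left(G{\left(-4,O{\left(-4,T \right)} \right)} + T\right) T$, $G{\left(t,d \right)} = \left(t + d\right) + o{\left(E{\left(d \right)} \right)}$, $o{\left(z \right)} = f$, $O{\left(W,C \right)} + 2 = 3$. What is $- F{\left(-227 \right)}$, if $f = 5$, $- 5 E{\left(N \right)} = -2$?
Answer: $-51075$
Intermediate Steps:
$E{\left(N \right)} = \frac{2}{5}$ ($E{\left(N \right)} = \left(- \frac{1}{5}\right) \left(-2\right) = \frac{2}{5}$)
$O{\left(W,C \right)} = 1$ ($O{\left(W,C \right)} = -2 + 3 = 1$)
$o{\left(z \right)} = 5$
$G{\left(t,d \right)} = 5 + d + t$ ($G{\left(t,d \right)} = \left(t + d\right) + 5 = \left(d + t\right) + 5 = 5 + d + t$)
$F{\left(T \right)} = T \left(2 + T\right)$ ($F{\left(T \right)} = \left(\left(5 + 1 - 4\right) + T\right) T = \left(2 + T\right) T = T \left(2 + T\right)$)
$- F{\left(-227 \right)} = - \left(-227\right) \left(2 - 227\right) = - \left(-227\right) \left(-225\right) = \left(-1\right) 51075 = -51075$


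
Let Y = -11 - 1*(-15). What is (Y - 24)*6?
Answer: -120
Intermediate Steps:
Y = 4 (Y = -11 + 15 = 4)
(Y - 24)*6 = (4 - 24)*6 = -20*6 = -120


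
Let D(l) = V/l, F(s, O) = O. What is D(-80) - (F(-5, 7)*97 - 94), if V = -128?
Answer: -2917/5 ≈ -583.40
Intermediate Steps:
D(l) = -128/l
D(-80) - (F(-5, 7)*97 - 94) = -128/(-80) - (7*97 - 94) = -128*(-1/80) - (679 - 94) = 8/5 - 1*585 = 8/5 - 585 = -2917/5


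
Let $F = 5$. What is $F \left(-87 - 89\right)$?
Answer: $-880$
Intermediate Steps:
$F \left(-87 - 89\right) = 5 \left(-87 - 89\right) = 5 \left(-176\right) = -880$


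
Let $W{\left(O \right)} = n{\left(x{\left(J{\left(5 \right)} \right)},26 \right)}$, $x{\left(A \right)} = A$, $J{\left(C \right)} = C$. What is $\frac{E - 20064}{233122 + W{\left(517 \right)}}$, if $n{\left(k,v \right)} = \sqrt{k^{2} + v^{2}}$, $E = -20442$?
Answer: $- \frac{9442839732}{54345866183} + \frac{40506 \sqrt{701}}{54345866183} \approx -0.17373$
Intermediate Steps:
$W{\left(O \right)} = \sqrt{701}$ ($W{\left(O \right)} = \sqrt{5^{2} + 26^{2}} = \sqrt{25 + 676} = \sqrt{701}$)
$\frac{E - 20064}{233122 + W{\left(517 \right)}} = \frac{-20442 - 20064}{233122 + \sqrt{701}} = - \frac{40506}{233122 + \sqrt{701}}$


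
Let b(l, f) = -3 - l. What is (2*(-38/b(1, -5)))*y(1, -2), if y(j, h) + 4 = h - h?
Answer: -76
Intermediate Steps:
y(j, h) = -4 (y(j, h) = -4 + (h - h) = -4 + 0 = -4)
(2*(-38/b(1, -5)))*y(1, -2) = (2*(-38/(-3 - 1*1)))*(-4) = (2*(-38/(-3 - 1)))*(-4) = (2*(-38/(-4)))*(-4) = (2*(-38*(-¼)))*(-4) = (2*(19/2))*(-4) = 19*(-4) = -76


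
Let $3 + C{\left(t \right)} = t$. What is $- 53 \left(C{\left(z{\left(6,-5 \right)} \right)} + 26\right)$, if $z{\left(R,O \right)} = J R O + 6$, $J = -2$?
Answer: $-4717$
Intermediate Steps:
$z{\left(R,O \right)} = 6 - 2 O R$ ($z{\left(R,O \right)} = - 2 R O + 6 = - 2 O R + 6 = 6 - 2 O R$)
$C{\left(t \right)} = -3 + t$
$- 53 \left(C{\left(z{\left(6,-5 \right)} \right)} + 26\right) = - 53 \left(\left(-3 - \left(-6 - 60\right)\right) + 26\right) = - 53 \left(\left(-3 + \left(6 + 60\right)\right) + 26\right) = - 53 \left(\left(-3 + 66\right) + 26\right) = - 53 \left(63 + 26\right) = \left(-53\right) 89 = -4717$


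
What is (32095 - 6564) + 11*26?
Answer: 25817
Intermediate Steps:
(32095 - 6564) + 11*26 = 25531 + 286 = 25817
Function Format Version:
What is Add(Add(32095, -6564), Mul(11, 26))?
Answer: 25817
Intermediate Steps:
Add(Add(32095, -6564), Mul(11, 26)) = Add(25531, 286) = 25817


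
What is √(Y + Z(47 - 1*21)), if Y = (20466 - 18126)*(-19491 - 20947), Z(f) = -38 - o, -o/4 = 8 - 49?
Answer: I*√94625122 ≈ 9727.5*I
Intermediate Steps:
o = 164 (o = -4*(8 - 49) = -4*(-41) = 164)
Z(f) = -202 (Z(f) = -38 - 1*164 = -38 - 164 = -202)
Y = -94624920 (Y = 2340*(-40438) = -94624920)
√(Y + Z(47 - 1*21)) = √(-94624920 - 202) = √(-94625122) = I*√94625122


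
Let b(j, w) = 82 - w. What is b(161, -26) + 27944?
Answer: 28052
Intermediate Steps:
b(161, -26) + 27944 = (82 - 1*(-26)) + 27944 = (82 + 26) + 27944 = 108 + 27944 = 28052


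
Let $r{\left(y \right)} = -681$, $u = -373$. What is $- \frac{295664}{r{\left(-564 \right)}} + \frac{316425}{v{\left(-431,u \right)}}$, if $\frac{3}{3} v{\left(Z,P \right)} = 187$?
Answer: $\frac{270774593}{127347} \approx 2126.3$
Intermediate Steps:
$v{\left(Z,P \right)} = 187$
$- \frac{295664}{r{\left(-564 \right)}} + \frac{316425}{v{\left(-431,u \right)}} = - \frac{295664}{-681} + \frac{316425}{187} = \left(-295664\right) \left(- \frac{1}{681}\right) + 316425 \cdot \frac{1}{187} = \frac{295664}{681} + \frac{316425}{187} = \frac{270774593}{127347}$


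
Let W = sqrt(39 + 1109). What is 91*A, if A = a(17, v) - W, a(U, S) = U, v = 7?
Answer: 1547 - 182*sqrt(287) ≈ -1536.3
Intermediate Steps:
W = 2*sqrt(287) (W = sqrt(1148) = 2*sqrt(287) ≈ 33.882)
A = 17 - 2*sqrt(287) ≈ -16.882
91*A = 91*(17 - 2*sqrt(287)) = 1547 - 182*sqrt(287)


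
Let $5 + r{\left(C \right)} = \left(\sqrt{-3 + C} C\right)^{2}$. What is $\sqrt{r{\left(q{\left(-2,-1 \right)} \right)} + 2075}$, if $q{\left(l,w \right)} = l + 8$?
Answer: $33 \sqrt{2} \approx 46.669$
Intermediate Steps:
$q{\left(l,w \right)} = 8 + l$
$r{\left(C \right)} = -5 + C^{2} \left(-3 + C\right)$ ($r{\left(C \right)} = -5 + \left(\sqrt{-3 + C} C\right)^{2} = -5 + \left(C \sqrt{-3 + C}\right)^{2} = -5 + C^{2} \left(-3 + C\right)$)
$\sqrt{r{\left(q{\left(-2,-1 \right)} \right)} + 2075} = \sqrt{\left(-5 + \left(8 - 2\right)^{3} - 3 \left(8 - 2\right)^{2}\right) + 2075} = \sqrt{\left(-5 + 6^{3} - 3 \cdot 6^{2}\right) + 2075} = \sqrt{\left(-5 + 216 - 108\right) + 2075} = \sqrt{103 + 2075} = \sqrt{2178} = 33 \sqrt{2}$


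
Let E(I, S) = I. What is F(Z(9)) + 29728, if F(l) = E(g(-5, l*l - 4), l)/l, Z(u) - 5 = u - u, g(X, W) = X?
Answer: 29727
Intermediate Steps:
Z(u) = 5 (Z(u) = 5 + (u - u) = 5 + 0 = 5)
F(l) = -5/l
F(Z(9)) + 29728 = -5/5 + 29728 = -5*1/5 + 29728 = -1 + 29728 = 29727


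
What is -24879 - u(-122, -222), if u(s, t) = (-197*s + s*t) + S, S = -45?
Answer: -75952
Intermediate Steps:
u(s, t) = -45 - 197*s + s*t (u(s, t) = (-197*s + s*t) - 45 = -45 - 197*s + s*t)
-24879 - u(-122, -222) = -24879 - (-45 - 197*(-122) - 122*(-222)) = -24879 - (-45 + 24034 + 27084) = -24879 - 1*51073 = -24879 - 51073 = -75952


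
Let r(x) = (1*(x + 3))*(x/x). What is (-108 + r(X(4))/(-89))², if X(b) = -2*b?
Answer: 92294449/7921 ≈ 11652.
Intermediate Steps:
r(x) = 3 + x (r(x) = (1*(3 + x))*1 = (3 + x)*1 = 3 + x)
(-108 + r(X(4))/(-89))² = (-108 + (3 - 2*4)/(-89))² = (-108 + (3 - 8)*(-1/89))² = (-108 - 5*(-1/89))² = (-108 + 5/89)² = (-9607/89)² = 92294449/7921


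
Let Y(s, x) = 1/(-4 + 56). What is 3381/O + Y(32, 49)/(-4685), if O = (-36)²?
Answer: 68639827/26310960 ≈ 2.6088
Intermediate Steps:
O = 1296
Y(s, x) = 1/52
3381/O + Y(32, 49)/(-4685) = 3381/1296 + (1/52)/(-4685) = 3381*(1/1296) + (1/52)*(-1/4685) = 1127/432 - 1/243620 = 68639827/26310960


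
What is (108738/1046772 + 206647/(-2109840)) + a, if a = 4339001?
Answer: 266188242625434581/61347817680 ≈ 4.3390e+6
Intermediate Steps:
(108738/1046772 + 206647/(-2109840)) + a = (108738/1046772 + 206647/(-2109840)) + 4339001 = (108738*(1/1046772) + 206647*(-1/2109840)) + 4339001 = (6041/58154 - 206647/2109840) + 4339001 = 364096901/61347817680 + 4339001 = 266188242625434581/61347817680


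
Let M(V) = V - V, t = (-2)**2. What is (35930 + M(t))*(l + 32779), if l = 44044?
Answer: 2760250390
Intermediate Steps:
t = 4
M(V) = 0
(35930 + M(t))*(l + 32779) = (35930 + 0)*(44044 + 32779) = 35930*76823 = 2760250390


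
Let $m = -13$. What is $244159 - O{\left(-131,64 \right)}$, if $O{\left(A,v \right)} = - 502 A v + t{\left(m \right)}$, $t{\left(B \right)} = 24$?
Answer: $-3964633$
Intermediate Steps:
$O{\left(A,v \right)} = 24 - 502 A v$ ($O{\left(A,v \right)} = - 502 A v + 24 = 24 - 502 A v$)
$244159 - O{\left(-131,64 \right)} = 244159 - \left(24 - \left(-65762\right) 64\right) = 244159 - \left(24 + 4208768\right) = 244159 - 4208792 = -3964633$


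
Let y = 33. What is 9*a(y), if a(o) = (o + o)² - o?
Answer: 38907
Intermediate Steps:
a(o) = -o + 4*o² (a(o) = (2*o)² - o = 4*o² - o = -o + 4*o²)
9*a(y) = 9*(33*(-1 + 4*33)) = 9*(33*(-1 + 132)) = 9*(33*131) = 9*4323 = 38907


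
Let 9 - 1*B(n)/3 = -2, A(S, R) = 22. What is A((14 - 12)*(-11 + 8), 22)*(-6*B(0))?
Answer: -4356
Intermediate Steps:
B(n) = 33 (B(n) = 27 - 3*(-2) = 27 + 6 = 33)
A((14 - 12)*(-11 + 8), 22)*(-6*B(0)) = 22*(-6*33) = 22*(-198) = -4356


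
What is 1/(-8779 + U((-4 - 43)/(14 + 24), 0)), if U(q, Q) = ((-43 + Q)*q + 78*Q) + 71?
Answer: -38/328883 ≈ -0.00011554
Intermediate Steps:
U(q, Q) = 71 + 78*Q + q*(-43 + Q) (U(q, Q) = (q*(-43 + Q) + 78*Q) + 71 = (78*Q + q*(-43 + Q)) + 71 = 71 + 78*Q + q*(-43 + Q))
1/(-8779 + U((-4 - 43)/(14 + 24), 0)) = 1/(-8779 + (71 - 43*(-4 - 43)/(14 + 24) + 78*0 + 0*((-4 - 43)/(14 + 24)))) = 1/(-8779 + (71 - (-2021)/38 + 0 + 0*(-47/38))) = 1/(-8779 + (71 - (-2021)/38 + 0 + 0*(-47*1/38))) = 1/(-8779 + (71 - 43*(-47/38) + 0 + 0*(-47/38))) = 1/(-8779 + (71 + 2021/38 + 0 + 0)) = 1/(-8779 + 4719/38) = 1/(-328883/38) = -38/328883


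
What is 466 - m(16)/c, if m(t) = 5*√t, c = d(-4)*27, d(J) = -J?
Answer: 12577/27 ≈ 465.81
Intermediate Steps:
c = 108 (c = -1*(-4)*27 = 4*27 = 108)
466 - m(16)/c = 466 - 5*√16/108 = 466 - 5*4/108 = 466 - 20/108 = 466 - 1*5/27 = 466 - 5/27 = 12577/27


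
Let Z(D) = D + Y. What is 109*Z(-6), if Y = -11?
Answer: -1853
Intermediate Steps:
Z(D) = -11 + D (Z(D) = D - 11 = -11 + D)
109*Z(-6) = 109*(-11 - 6) = 109*(-17) = -1853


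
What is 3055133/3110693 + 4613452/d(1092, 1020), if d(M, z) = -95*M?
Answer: -3508523336204/80675822955 ≈ -43.489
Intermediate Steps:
3055133/3110693 + 4613452/d(1092, 1020) = 3055133/3110693 + 4613452/((-95*1092)) = 3055133*(1/3110693) + 4613452/(-103740) = 3055133/3110693 + 4613452*(-1/103740) = 3055133/3110693 - 1153363/25935 = -3508523336204/80675822955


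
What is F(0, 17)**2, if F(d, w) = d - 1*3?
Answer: 9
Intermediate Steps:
F(d, w) = -3 + d (F(d, w) = d - 3 = -3 + d)
F(0, 17)**2 = (-3 + 0)**2 = (-3)**2 = 9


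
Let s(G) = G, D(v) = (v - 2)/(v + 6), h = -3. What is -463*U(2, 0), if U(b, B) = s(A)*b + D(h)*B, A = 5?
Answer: -4630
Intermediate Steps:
D(v) = (-2 + v)/(6 + v)
U(b, B) = 5*b - 5*B/3 (U(b, B) = 5*b + ((-2 - 3)/(6 - 3))*B = 5*b + (-5/3)*B = 5*b + ((1/3)*(-5))*B = 5*b - 5*B/3)
-463*U(2, 0) = -463*(5*2 - 5/3*0) = -463*(10 + 0) = -463*10 = -4630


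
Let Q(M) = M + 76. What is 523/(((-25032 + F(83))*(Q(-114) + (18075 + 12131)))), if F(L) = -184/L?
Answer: -43409/62684277120 ≈ -6.9250e-7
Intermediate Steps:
Q(M) = 76 + M
523/(((-25032 + F(83))*(Q(-114) + (18075 + 12131)))) = 523/(((-25032 - 184/83)*((76 - 114) + (18075 + 12131)))) = 523/(((-25032 - 184*1/83)*(-38 + 30206))) = 523/(((-25032 - 184/83)*30168)) = 523/((-2077840/83*30168)) = 523/(-62684277120/83) = 523*(-83/62684277120) = -43409/62684277120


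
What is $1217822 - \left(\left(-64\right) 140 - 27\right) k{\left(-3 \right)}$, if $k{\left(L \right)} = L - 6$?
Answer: $1136939$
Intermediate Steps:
$k{\left(L \right)} = -6 + L$
$1217822 - \left(\left(-64\right) 140 - 27\right) k{\left(-3 \right)} = 1217822 - \left(\left(-64\right) 140 - 27\right) \left(-6 - 3\right) = 1217822 - \left(-8960 - 27\right) \left(-9\right) = 1217822 - \left(-8987\right) \left(-9\right) = 1217822 - 80883 = 1136939$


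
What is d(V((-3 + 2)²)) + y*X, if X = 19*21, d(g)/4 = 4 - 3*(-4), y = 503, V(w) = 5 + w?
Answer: 200761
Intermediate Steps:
d(g) = 64 (d(g) = 4*(4 - 3*(-4)) = 4*(4 + 12) = 4*16 = 64)
X = 399
d(V((-3 + 2)²)) + y*X = 64 + 503*399 = 64 + 200697 = 200761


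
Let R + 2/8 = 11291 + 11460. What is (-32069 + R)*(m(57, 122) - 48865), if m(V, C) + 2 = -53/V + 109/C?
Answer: 12666161961283/27816 ≈ 4.5536e+8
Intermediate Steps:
R = 91003/4 (R = -¼ + (11291 + 11460) = -¼ + 22751 = 91003/4 ≈ 22751.)
m(V, C) = -2 - 53/V + 109/C (m(V, C) = -2 + (-53/V + 109/C) = -2 - 53/V + 109/C)
(-32069 + R)*(m(57, 122) - 48865) = (-32069 + 91003/4)*((-2 - 53/57 + 109/122) - 48865) = -37273*((-2 - 53*1/57 + 109*(1/122)) - 48865)/4 = -37273*((-2 - 53/57 + 109/122) - 48865)/4 = -37273*(-14161/6954 - 48865)/4 = -37273/4*(-339821371/6954) = 12666161961283/27816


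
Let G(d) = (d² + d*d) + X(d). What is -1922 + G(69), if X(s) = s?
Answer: 7669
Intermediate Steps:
G(d) = d + 2*d² (G(d) = (d² + d*d) + d = (d² + d²) + d = 2*d² + d = d + 2*d²)
-1922 + G(69) = -1922 + 69*(1 + 2*69) = -1922 + 69*(1 + 138) = -1922 + 69*139 = -1922 + 9591 = 7669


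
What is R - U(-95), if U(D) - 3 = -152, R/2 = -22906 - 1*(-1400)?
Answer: -42863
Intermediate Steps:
R = -43012 (R = 2*(-22906 - 1*(-1400)) = 2*(-22906 + 1400) = 2*(-21506) = -43012)
U(D) = -149 (U(D) = 3 - 152 = -149)
R - U(-95) = -43012 - 1*(-149) = -43012 + 149 = -42863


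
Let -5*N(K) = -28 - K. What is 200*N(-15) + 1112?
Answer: 1632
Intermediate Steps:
N(K) = 28/5 + K/5 (N(K) = -(-28 - K)/5 = 28/5 + K/5)
200*N(-15) + 1112 = 200*(28/5 + (⅕)*(-15)) + 1112 = 200*(28/5 - 3) + 1112 = 200*(13/5) + 1112 = 520 + 1112 = 1632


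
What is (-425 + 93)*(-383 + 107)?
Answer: 91632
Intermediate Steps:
(-425 + 93)*(-383 + 107) = -332*(-276) = 91632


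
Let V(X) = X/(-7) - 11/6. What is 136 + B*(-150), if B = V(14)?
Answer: 711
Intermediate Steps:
V(X) = -11/6 - X/7 (V(X) = X*(-⅐) - 11*⅙ = -X/7 - 11/6 = -11/6 - X/7)
B = -23/6 (B = -11/6 - ⅐*14 = -11/6 - 2 = -23/6 ≈ -3.8333)
136 + B*(-150) = 136 - 23/6*(-150) = 136 + 575 = 711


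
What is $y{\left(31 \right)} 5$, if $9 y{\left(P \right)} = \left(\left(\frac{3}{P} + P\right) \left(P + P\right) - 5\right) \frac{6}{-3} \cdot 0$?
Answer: $0$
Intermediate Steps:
$y{\left(P \right)} = 0$ ($y{\left(P \right)} = \frac{\left(\left(\frac{3}{P} + P\right) \left(P + P\right) - 5\right) \frac{6}{-3} \cdot 0}{9} = \frac{\left(\left(P + \frac{3}{P}\right) 2 P - 5\right) 6 \left(- \frac{1}{3}\right) 0}{9} = \frac{\left(2 P \left(P + \frac{3}{P}\right) - 5\right) \left(\left(-2\right) 0\right)}{9} = \frac{\left(-5 + 2 P \left(P + \frac{3}{P}\right)\right) 0}{9} = \frac{1}{9} \cdot 0 = 0$)
$y{\left(31 \right)} 5 = 0 \cdot 5 = 0$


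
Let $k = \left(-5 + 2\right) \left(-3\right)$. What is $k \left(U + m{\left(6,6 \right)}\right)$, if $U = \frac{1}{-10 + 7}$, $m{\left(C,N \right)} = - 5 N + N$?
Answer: $-219$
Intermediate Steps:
$m{\left(C,N \right)} = - 4 N$
$k = 9$ ($k = \left(-3\right) \left(-3\right) = 9$)
$U = - \frac{1}{3}$ ($U = \frac{1}{-3} = - \frac{1}{3} \approx -0.33333$)
$k \left(U + m{\left(6,6 \right)}\right) = 9 \left(- \frac{1}{3} - 24\right) = 9 \left(- \frac{73}{3}\right) = -219$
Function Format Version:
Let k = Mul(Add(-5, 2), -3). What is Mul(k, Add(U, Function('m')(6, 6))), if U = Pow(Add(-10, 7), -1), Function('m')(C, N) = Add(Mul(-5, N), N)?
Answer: -219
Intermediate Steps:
Function('m')(C, N) = Mul(-4, N)
k = 9 (k = Mul(-3, -3) = 9)
U = Rational(-1, 3) (U = Pow(-3, -1) = Rational(-1, 3) ≈ -0.33333)
Mul(k, Add(U, Function('m')(6, 6))) = Mul(9, Add(Rational(-1, 3), Mul(-4, 6))) = Mul(9, Add(Rational(-1, 3), -24)) = Mul(9, Rational(-73, 3)) = -219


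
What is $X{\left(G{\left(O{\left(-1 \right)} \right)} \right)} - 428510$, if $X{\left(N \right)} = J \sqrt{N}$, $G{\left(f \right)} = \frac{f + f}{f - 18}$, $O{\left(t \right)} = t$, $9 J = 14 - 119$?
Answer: $-428510 - \frac{35 \sqrt{38}}{57} \approx -4.2851 \cdot 10^{5}$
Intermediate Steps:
$J = - \frac{35}{3}$ ($J = \frac{14 - 119}{9} = \frac{1}{9} \left(-105\right) = - \frac{35}{3} \approx -11.667$)
$G{\left(f \right)} = \frac{2 f}{-18 + f}$
$X{\left(N \right)} = - \frac{35 \sqrt{N}}{3}$
$X{\left(G{\left(O{\left(-1 \right)} \right)} \right)} - 428510 = - \frac{35 \sqrt{2 \left(-1\right) \frac{1}{-18 - 1}}}{3} - 428510 = - \frac{35 \sqrt{2 \left(-1\right) \frac{1}{-19}}}{3} - 428510 = - \frac{35 \sqrt{2 \left(-1\right) \left(- \frac{1}{19}\right)}}{3} - 428510 = - \frac{35 \sqrt{\frac{2}{19}}}{3} - 428510 = - \frac{35 \frac{\sqrt{38}}{19}}{3} - 428510 = - \frac{35 \sqrt{38}}{57} - 428510 = -428510 - \frac{35 \sqrt{38}}{57}$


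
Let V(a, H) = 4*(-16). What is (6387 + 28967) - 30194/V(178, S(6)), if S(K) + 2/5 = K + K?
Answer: 1146425/32 ≈ 35826.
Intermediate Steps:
S(K) = -⅖ + 2*K (S(K) = -⅖ + (K + K) = -⅖ + 2*K)
V(a, H) = -64
(6387 + 28967) - 30194/V(178, S(6)) = (6387 + 28967) - 30194/(-64) = 35354 - 30194*(-1/64) = 35354 + 15097/32 = 1146425/32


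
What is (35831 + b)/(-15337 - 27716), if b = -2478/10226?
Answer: -183202664/220129989 ≈ -0.83225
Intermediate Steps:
b = -1239/5113 (b = -2478*1/10226 = -1239/5113 ≈ -0.24232)
(35831 + b)/(-15337 - 27716) = (35831 - 1239/5113)/(-15337 - 27716) = (183202664/5113)/(-43053) = (183202664/5113)*(-1/43053) = -183202664/220129989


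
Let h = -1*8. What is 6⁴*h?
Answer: -10368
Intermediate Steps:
h = -8
6⁴*h = 6⁴*(-8) = 1296*(-8) = -10368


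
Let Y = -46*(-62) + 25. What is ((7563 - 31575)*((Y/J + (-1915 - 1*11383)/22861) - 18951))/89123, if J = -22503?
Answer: 78035301991311696/15282844213403 ≈ 5106.1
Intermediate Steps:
Y = 2877 (Y = 2852 + 25 = 2877)
((7563 - 31575)*((Y/J + (-1915 - 1*11383)/22861) - 18951))/89123 = ((7563 - 31575)*((2877/(-22503) + (-1915 - 1*11383)/22861) - 18951))/89123 = -24012*((2877*(-1/22503) + (-1915 - 11383)*(1/22861)) - 18951)*(1/89123) = -24012*((-959/7501 - 13298*1/22861) - 18951)*(1/89123) = -24012*((-959/7501 - 13298/22861) - 18951)*(1/89123) = -24012*(-121671997/171480361 - 18951)*(1/89123) = -24012*(-3249845993308/171480361)*(1/89123) = (78035301991311696/171480361)*(1/89123) = 78035301991311696/15282844213403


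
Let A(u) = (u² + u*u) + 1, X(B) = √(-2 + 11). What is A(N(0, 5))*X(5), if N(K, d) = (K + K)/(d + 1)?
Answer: 3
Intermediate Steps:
N(K, d) = 2*K/(1 + d) (N(K, d) = (2*K)/(1 + d) = 2*K/(1 + d))
X(B) = 3 (X(B) = √9 = 3)
A(u) = 1 + 2*u² (A(u) = (u² + u²) + 1 = 2*u² + 1 = 1 + 2*u²)
A(N(0, 5))*X(5) = (1 + 2*(2*0/(1 + 5))²)*3 = (1 + 2*(2*0/6)²)*3 = (1 + 2*(2*0*(⅙))²)*3 = (1 + 2*0²)*3 = (1 + 2*0)*3 = (1 + 0)*3 = 1*3 = 3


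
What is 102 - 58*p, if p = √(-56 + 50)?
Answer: 102 - 58*I*√6 ≈ 102.0 - 142.07*I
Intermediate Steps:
p = I*√6 (p = √(-6) = I*√6 ≈ 2.4495*I)
102 - 58*p = 102 - 58*I*√6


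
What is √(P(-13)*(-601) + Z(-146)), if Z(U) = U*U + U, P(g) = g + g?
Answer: 2*√9199 ≈ 191.82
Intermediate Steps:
P(g) = 2*g
Z(U) = U + U² (Z(U) = U² + U = U + U²)
√(P(-13)*(-601) + Z(-146)) = √((2*(-13))*(-601) - 146*(1 - 146)) = √(-26*(-601) - 146*(-145)) = √(15626 + 21170) = √36796 = 2*√9199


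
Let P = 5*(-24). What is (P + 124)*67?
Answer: 268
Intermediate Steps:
P = -120
(P + 124)*67 = (-120 + 124)*67 = 4*67 = 268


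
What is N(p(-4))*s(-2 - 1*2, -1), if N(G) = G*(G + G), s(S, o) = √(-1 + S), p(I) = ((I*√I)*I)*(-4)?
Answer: -32768*I*√5 ≈ -73272.0*I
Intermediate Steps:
p(I) = -4*I^(5/2) (p(I) = (I^(3/2)*I)*(-4) = I^(5/2)*(-4) = -4*I^(5/2))
N(G) = 2*G² (N(G) = G*(2*G) = 2*G²)
N(p(-4))*s(-2 - 1*2, -1) = (2*(-128*I)²)*√(-1 + (-2 - 1*2)) = (2*(-128*I)²)*√(-1 + (-2 - 2)) = (2*(-128*I)²)*√(-1 - 4) = (2*(-16384))*√(-5) = -32768*I*√5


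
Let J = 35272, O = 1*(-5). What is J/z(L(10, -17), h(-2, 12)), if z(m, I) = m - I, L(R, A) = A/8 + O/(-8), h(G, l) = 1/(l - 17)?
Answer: -352720/13 ≈ -27132.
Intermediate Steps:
O = -5
h(G, l) = 1/(-17 + l)
L(R, A) = 5/8 + A/8 (L(R, A) = A/8 - 5/(-8) = A*(⅛) - 5*(-⅛) = A/8 + 5/8 = 5/8 + A/8)
J/z(L(10, -17), h(-2, 12)) = 35272/((5/8 + (⅛)*(-17)) - 1/(-17 + 12)) = 35272/((5/8 - 17/8) - 1/(-5)) = 35272/(-3/2 - 1*(-⅕)) = 35272/(-3/2 + ⅕) = 35272/(-13/10) = 35272*(-10/13) = -352720/13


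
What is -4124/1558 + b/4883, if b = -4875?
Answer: -38411/10537 ≈ -3.6453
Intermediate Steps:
-4124/1558 + b/4883 = -4124/1558 - 4875/4883 = -4124*1/1558 - 4875*1/4883 = -2062/779 - 4875/4883 = -38411/10537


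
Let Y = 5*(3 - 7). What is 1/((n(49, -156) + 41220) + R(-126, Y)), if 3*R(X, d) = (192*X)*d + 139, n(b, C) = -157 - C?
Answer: 3/607636 ≈ 4.9372e-6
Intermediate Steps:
Y = -20 (Y = 5*(-4) = -20)
R(X, d) = 139/3 + 64*X*d (R(X, d) = ((192*X)*d + 139)/3 = (192*X*d + 139)/3 = (139 + 192*X*d)/3 = 139/3 + 64*X*d)
1/((n(49, -156) + 41220) + R(-126, Y)) = 1/(((-157 - 1*(-156)) + 41220) + (139/3 + 64*(-126)*(-20))) = 1/(((-157 + 156) + 41220) + (139/3 + 161280)) = 1/((-1 + 41220) + 483979/3) = 1/(41219 + 483979/3) = 1/(607636/3) = 3/607636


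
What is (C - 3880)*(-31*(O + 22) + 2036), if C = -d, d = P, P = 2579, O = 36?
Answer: -1537242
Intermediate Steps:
d = 2579
C = -2579 (C = -1*2579 = -2579)
(C - 3880)*(-31*(O + 22) + 2036) = (-2579 - 3880)*(-31*(36 + 22) + 2036) = -6459*(-31*58 + 2036) = -6459*(-1798 + 2036) = -6459*238 = -1537242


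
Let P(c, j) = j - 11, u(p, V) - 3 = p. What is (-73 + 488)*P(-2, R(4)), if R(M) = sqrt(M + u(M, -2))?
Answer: -4565 + 415*sqrt(11) ≈ -3188.6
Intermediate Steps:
u(p, V) = 3 + p
R(M) = sqrt(3 + 2*M) (R(M) = sqrt(M + (3 + M)) = sqrt(3 + 2*M))
P(c, j) = -11 + j
(-73 + 488)*P(-2, R(4)) = (-73 + 488)*(-11 + sqrt(3 + 2*4)) = 415*(-11 + sqrt(3 + 8)) = 415*(-11 + sqrt(11)) = -4565 + 415*sqrt(11)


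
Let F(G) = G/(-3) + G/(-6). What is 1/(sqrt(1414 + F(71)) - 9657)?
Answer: -6438/62170847 - sqrt(5514)/186512541 ≈ -0.00010395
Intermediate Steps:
F(G) = -G/2 (F(G) = G*(-1/3) + G*(-1/6) = -G/3 - G/6 = -G/2)
1/(sqrt(1414 + F(71)) - 9657) = 1/(sqrt(1414 - 1/2*71) - 9657) = 1/(sqrt(1414 - 71/2) - 9657) = 1/(sqrt(2757/2) - 9657) = 1/(sqrt(5514)/2 - 9657) = 1/(-9657 + sqrt(5514)/2)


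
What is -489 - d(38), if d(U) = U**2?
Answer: -1933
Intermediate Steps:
-489 - d(38) = -489 - 1*38**2 = -489 - 1*1444 = -489 - 1444 = -1933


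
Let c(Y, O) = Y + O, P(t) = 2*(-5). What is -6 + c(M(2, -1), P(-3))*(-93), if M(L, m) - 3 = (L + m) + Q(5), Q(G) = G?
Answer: 87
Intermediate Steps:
P(t) = -10
M(L, m) = 8 + L + m (M(L, m) = 3 + ((L + m) + 5) = 3 + (5 + L + m) = 8 + L + m)
c(Y, O) = O + Y
-6 + c(M(2, -1), P(-3))*(-93) = -6 + (-10 + (8 + 2 - 1))*(-93) = -6 + (-10 + 9)*(-93) = -6 - 1*(-93) = -6 + 93 = 87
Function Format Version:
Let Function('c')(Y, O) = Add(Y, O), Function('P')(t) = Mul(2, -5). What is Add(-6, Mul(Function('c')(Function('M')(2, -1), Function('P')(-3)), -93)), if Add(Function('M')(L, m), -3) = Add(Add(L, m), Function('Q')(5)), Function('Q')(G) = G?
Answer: 87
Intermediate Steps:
Function('P')(t) = -10
Function('M')(L, m) = Add(8, L, m) (Function('M')(L, m) = Add(3, Add(Add(L, m), 5)) = Add(3, Add(5, L, m)) = Add(8, L, m))
Function('c')(Y, O) = Add(O, Y)
Add(-6, Mul(Function('c')(Function('M')(2, -1), Function('P')(-3)), -93)) = Add(-6, Mul(Add(-10, Add(8, 2, -1)), -93)) = Add(-6, Mul(Add(-10, 9), -93)) = Add(-6, Mul(-1, -93)) = Add(-6, 93) = 87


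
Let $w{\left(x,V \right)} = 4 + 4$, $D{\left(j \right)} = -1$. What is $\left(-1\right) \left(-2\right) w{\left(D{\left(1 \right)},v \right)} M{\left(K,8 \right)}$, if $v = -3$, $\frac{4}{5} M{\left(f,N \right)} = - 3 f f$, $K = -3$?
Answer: $-540$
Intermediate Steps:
$M{\left(f,N \right)} = - \frac{15 f^{2}}{4}$ ($M{\left(f,N \right)} = \frac{5 - 3 f f}{4} = \frac{5 \left(- 3 f^{2}\right)}{4} = - \frac{15 f^{2}}{4}$)
$w{\left(x,V \right)} = 8$
$\left(-1\right) \left(-2\right) w{\left(D{\left(1 \right)},v \right)} M{\left(K,8 \right)} = \left(-1\right) \left(-2\right) 8 \left(- \frac{15 \left(-3\right)^{2}}{4}\right) = 2 \cdot 8 \left(\left(- \frac{15}{4}\right) 9\right) = 16 \left(- \frac{135}{4}\right) = -540$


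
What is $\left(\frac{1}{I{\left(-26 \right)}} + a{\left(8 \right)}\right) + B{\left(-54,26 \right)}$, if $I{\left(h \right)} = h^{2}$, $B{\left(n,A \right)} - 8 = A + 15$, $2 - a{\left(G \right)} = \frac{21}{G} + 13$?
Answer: $\frac{47829}{1352} \approx 35.376$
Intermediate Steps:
$a{\left(G \right)} = -11 - \frac{21}{G}$ ($a{\left(G \right)} = 2 - \left(\frac{21}{G} + 13\right) = 2 - \left(13 + \frac{21}{G}\right) = -11 - \frac{21}{G}$)
$B{\left(n,A \right)} = 23 + A$ ($B{\left(n,A \right)} = 8 + \left(A + 15\right) = 8 + \left(15 + A\right) = 23 + A$)
$\left(\frac{1}{I{\left(-26 \right)}} + a{\left(8 \right)}\right) + B{\left(-54,26 \right)} = \left(\frac{1}{\left(-26\right)^{2}} - \left(11 + \frac{21}{8}\right)\right) + \left(23 + 26\right) = \left(\frac{1}{676} - \frac{109}{8}\right) + 49 = - \frac{18419}{1352} + 49 = \frac{47829}{1352}$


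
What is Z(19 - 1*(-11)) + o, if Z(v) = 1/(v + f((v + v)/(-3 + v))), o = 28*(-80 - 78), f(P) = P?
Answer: -1282951/290 ≈ -4424.0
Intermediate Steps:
o = -4424 (o = 28*(-158) = -4424)
Z(v) = 1/(v + 2*v/(-3 + v)) (Z(v) = 1/(v + (v + v)/(-3 + v)) = 1/(v + (2*v)/(-3 + v)) = 1/(v + 2*v/(-3 + v)))
Z(19 - 1*(-11)) + o = (-3 + (19 - 1*(-11)))/((19 - 1*(-11))*(-1 + (19 - 1*(-11)))) - 4424 = (-3 + (19 + 11))/((19 + 11)*(-1 + (19 + 11))) - 4424 = (-3 + 30)/(30*(-1 + 30)) - 4424 = (1/30)*27/29 - 4424 = (1/30)*(1/29)*27 - 4424 = 9/290 - 4424 = -1282951/290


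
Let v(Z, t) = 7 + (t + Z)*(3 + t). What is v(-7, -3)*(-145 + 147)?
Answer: 14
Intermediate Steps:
v(Z, t) = 7 + (3 + t)*(Z + t) (v(Z, t) = 7 + (Z + t)*(3 + t) = 7 + (3 + t)*(Z + t))
v(-7, -3)*(-145 + 147) = (7 + (-3)² + 3*(-7) + 3*(-3) - 7*(-3))*(-145 + 147) = (7 + 9 - 21 - 9 + 21)*2 = 7*2 = 14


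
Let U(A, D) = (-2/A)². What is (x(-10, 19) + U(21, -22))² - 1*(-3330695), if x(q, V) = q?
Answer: 647776307131/194481 ≈ 3.3308e+6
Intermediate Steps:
U(A, D) = 4/A²
(x(-10, 19) + U(21, -22))² - 1*(-3330695) = (-10 + 4/21²)² - 1*(-3330695) = (-10 + 4*(1/441))² + 3330695 = (-10 + 4/441)² + 3330695 = (-4406/441)² + 3330695 = 19412836/194481 + 3330695 = 647776307131/194481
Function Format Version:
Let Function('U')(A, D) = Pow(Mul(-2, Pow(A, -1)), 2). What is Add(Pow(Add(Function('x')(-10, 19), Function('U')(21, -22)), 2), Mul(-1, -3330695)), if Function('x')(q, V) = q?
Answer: Rational(647776307131, 194481) ≈ 3.3308e+6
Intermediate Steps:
Function('U')(A, D) = Mul(4, Pow(A, -2))
Add(Pow(Add(Function('x')(-10, 19), Function('U')(21, -22)), 2), Mul(-1, -3330695)) = Add(Pow(Add(-10, Mul(4, Pow(21, -2))), 2), Mul(-1, -3330695)) = Add(Pow(Add(-10, Mul(4, Rational(1, 441))), 2), 3330695) = Add(Pow(Add(-10, Rational(4, 441)), 2), 3330695) = Add(Pow(Rational(-4406, 441), 2), 3330695) = Add(Rational(19412836, 194481), 3330695) = Rational(647776307131, 194481)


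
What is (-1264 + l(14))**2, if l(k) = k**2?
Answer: 1140624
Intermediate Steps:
(-1264 + l(14))**2 = (-1264 + 14**2)**2 = (-1264 + 196)**2 = (-1068)**2 = 1140624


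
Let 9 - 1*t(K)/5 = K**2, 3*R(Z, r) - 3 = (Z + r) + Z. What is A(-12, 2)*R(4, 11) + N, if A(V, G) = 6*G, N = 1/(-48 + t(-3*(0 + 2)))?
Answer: 16103/183 ≈ 87.995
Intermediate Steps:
R(Z, r) = 1 + r/3 + 2*Z/3 (R(Z, r) = 1 + ((Z + r) + Z)/3 = 1 + (r + 2*Z)/3 = 1 + (r/3 + 2*Z/3) = 1 + r/3 + 2*Z/3)
t(K) = 45 - 5*K**2
N = -1/183 (N = 1/(-48 + (45 - 5*9*(0 + 2)**2)) = 1/(-48 + (45 - 5*(-3*2)**2)) = 1/(-48 + (45 - 5*(-6)**2)) = 1/(-48 + (45 - 5*36)) = 1/(-48 + (45 - 180)) = 1/(-48 - 135) = 1/(-183) = -1/183 ≈ -0.0054645)
A(-12, 2)*R(4, 11) + N = (6*2)*(1 + (1/3)*11 + (2/3)*4) - 1/183 = 12*(1 + 11/3 + 8/3) - 1/183 = 12*(22/3) - 1/183 = 88 - 1/183 = 16103/183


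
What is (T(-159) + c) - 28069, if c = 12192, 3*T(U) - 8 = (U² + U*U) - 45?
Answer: 2894/3 ≈ 964.67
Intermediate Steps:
T(U) = -37/3 + 2*U²/3 (T(U) = 8/3 + ((U² + U*U) - 45)/3 = 8/3 + ((U² + U²) - 45)/3 = 8/3 + (2*U² - 45)/3 = 8/3 + (-45 + 2*U²)/3 = 8/3 + (-15 + 2*U²/3) = -37/3 + 2*U²/3)
(T(-159) + c) - 28069 = ((-37/3 + (⅔)*(-159)²) + 12192) - 28069 = ((-37/3 + (⅔)*25281) + 12192) - 28069 = ((-37/3 + 16854) + 12192) - 28069 = (50525/3 + 12192) - 28069 = 87101/3 - 28069 = 2894/3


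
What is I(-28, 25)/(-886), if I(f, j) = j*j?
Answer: -625/886 ≈ -0.70542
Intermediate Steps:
I(f, j) = j²
I(-28, 25)/(-886) = 25²/(-886) = 625*(-1/886) = -625/886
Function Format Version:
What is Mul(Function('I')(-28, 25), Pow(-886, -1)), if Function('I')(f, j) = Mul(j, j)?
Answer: Rational(-625, 886) ≈ -0.70542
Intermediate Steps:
Function('I')(f, j) = Pow(j, 2)
Mul(Function('I')(-28, 25), Pow(-886, -1)) = Mul(Pow(25, 2), Pow(-886, -1)) = Mul(625, Rational(-1, 886)) = Rational(-625, 886)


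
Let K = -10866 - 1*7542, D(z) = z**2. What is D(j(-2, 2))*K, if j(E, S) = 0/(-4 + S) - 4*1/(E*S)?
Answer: -18408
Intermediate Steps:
j(E, S) = -4/(E*S) (j(E, S) = 0 - 4/(E*S) = -4/(E*S))
K = -18408 (K = -10866 - 7542 = -18408)
D(j(-2, 2))*K = (-4/(-2*2))**2*(-18408) = (-4*(-1/2)*1/2)**2*(-18408) = 1**2*(-18408) = 1*(-18408) = -18408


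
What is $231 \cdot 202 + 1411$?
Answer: $48073$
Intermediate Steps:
$231 \cdot 202 + 1411 = 46662 + 1411 = 48073$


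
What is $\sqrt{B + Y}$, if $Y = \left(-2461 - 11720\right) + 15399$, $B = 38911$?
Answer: $\sqrt{40129} \approx 200.32$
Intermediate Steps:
$Y = 1218$ ($Y = -14181 + 15399 = 1218$)
$\sqrt{B + Y} = \sqrt{38911 + 1218} = \sqrt{40129}$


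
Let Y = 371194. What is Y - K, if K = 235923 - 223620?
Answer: 358891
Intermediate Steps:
K = 12303
Y - K = 371194 - 1*12303 = 371194 - 12303 = 358891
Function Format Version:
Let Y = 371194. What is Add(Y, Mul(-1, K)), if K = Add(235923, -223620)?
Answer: 358891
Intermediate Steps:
K = 12303
Add(Y, Mul(-1, K)) = Add(371194, Mul(-1, 12303)) = Add(371194, -12303) = 358891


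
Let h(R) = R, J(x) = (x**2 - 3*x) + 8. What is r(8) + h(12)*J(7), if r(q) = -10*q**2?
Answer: -208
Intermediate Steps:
J(x) = 8 + x**2 - 3*x
r(8) + h(12)*J(7) = -10*8**2 + 12*(8 + 7**2 - 3*7) = -10*64 + 12*(8 + 49 - 21) = -640 + 12*36 = -640 + 432 = -208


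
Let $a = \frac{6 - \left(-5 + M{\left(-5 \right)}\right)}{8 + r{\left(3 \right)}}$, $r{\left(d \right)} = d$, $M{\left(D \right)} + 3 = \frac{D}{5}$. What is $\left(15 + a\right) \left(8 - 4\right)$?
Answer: $\frac{720}{11} \approx 65.455$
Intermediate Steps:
$M{\left(D \right)} = -3 + \frac{D}{5}$
$a = \frac{15}{11}$ ($a = \frac{6 + \left(5 - \left(-3 + \frac{1}{5} \left(-5\right)\right)\right)}{8 + 3} = \frac{6 + \left(5 - \left(-3 - 1\right)\right)}{11} = \left(6 + \left(5 - -4\right)\right) \frac{1}{11} = \left(6 + \left(5 + 4\right)\right) \frac{1}{11} = \left(6 + 9\right) \frac{1}{11} = 15 \cdot \frac{1}{11} = \frac{15}{11} \approx 1.3636$)
$\left(15 + a\right) \left(8 - 4\right) = \left(15 + \frac{15}{11}\right) \left(8 - 4\right) = \frac{180 \left(8 - 4\right)}{11} = \frac{180}{11} \cdot 4 = \frac{720}{11}$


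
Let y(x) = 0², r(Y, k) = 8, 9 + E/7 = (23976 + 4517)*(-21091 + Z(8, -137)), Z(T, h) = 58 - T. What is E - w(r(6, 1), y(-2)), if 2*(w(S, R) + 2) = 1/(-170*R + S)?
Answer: -67146376833/16 ≈ -4.1966e+9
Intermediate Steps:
E = -4196648554 (E = -63 + 7*((23976 + 4517)*(-21091 + (58 - 1*8))) = -63 + 7*(28493*(-21091 + (58 - 8))) = -63 + 7*(28493*(-21091 + 50)) = -63 + 7*(28493*(-21041)) = -63 + 7*(-599521213) = -63 - 4196648491 = -4196648554)
y(x) = 0
w(S, R) = -2 + 1/(2*(S - 170*R)) (w(S, R) = -2 + 1/(2*(-170*R + S)) = -2 + 1/(2*(S - 170*R)))
E - w(r(6, 1), y(-2)) = -4196648554 - (-1 - 680*0 + 4*8)/(2*(-1*8 + 170*0)) = -4196648554 - (-1 + 0 + 32)/(2*(-8 + 0)) = -4196648554 - 31/(2*(-8)) = -4196648554 - (-1)*31/(2*8) = -4196648554 - 1*(-31/16) = -4196648554 + 31/16 = -67146376833/16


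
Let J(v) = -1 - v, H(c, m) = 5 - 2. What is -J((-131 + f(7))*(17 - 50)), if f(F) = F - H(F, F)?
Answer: 4192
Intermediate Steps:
H(c, m) = 3
f(F) = -3 + F (f(F) = F - 1*3 = F - 3 = -3 + F)
-J((-131 + f(7))*(17 - 50)) = -(-1 - (-131 + (-3 + 7))*(17 - 50)) = -(-1 - (-131 + 4)*(-33)) = -(-1 - (-127)*(-33)) = -(-1 - 1*4191) = -(-1 - 4191) = -1*(-4192) = 4192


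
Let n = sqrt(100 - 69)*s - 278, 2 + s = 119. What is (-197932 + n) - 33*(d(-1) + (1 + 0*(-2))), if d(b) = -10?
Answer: -197913 + 117*sqrt(31) ≈ -1.9726e+5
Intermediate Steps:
s = 117 (s = -2 + 119 = 117)
n = -278 + 117*sqrt(31) (n = sqrt(100 - 69)*117 - 278 = sqrt(31)*117 - 278 = 117*sqrt(31) - 278 = -278 + 117*sqrt(31) ≈ 373.43)
(-197932 + n) - 33*(d(-1) + (1 + 0*(-2))) = (-197932 + (-278 + 117*sqrt(31))) - 33*(-10 + (1 + 0*(-2))) = (-198210 + 117*sqrt(31)) - 33*(-10 + (1 + 0)) = (-198210 + 117*sqrt(31)) - 33*(-10 + 1) = (-198210 + 117*sqrt(31)) - 33*(-9) = (-198210 + 117*sqrt(31)) + 297 = -197913 + 117*sqrt(31)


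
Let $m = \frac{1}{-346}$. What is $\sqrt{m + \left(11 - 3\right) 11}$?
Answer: $\frac{3 \sqrt{1170518}}{346} \approx 9.3807$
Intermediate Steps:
$m = - \frac{1}{346} \approx -0.0028902$
$\sqrt{m + \left(11 - 3\right) 11} = \sqrt{- \frac{1}{346} + \left(11 - 3\right) 11} = \sqrt{- \frac{1}{346} + 8 \cdot 11} = \sqrt{- \frac{1}{346} + 88} = \sqrt{\frac{30447}{346}} = \frac{3 \sqrt{1170518}}{346}$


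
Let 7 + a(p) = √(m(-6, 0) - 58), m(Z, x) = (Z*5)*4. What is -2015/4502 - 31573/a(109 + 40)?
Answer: 994534117/1021954 + 31573*I*√178/227 ≈ 973.17 + 1855.7*I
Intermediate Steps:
m(Z, x) = 20*Z (m(Z, x) = (5*Z)*4 = 20*Z)
a(p) = -7 + I*√178 (a(p) = -7 + √(20*(-6) - 58) = -7 + √(-120 - 58) = -7 + √(-178) = -7 + I*√178)
-2015/4502 - 31573/a(109 + 40) = -2015/4502 - 31573/(-7 + I*√178)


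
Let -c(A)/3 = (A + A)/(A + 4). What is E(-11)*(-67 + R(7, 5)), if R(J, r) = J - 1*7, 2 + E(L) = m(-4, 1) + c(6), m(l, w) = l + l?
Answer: 4556/5 ≈ 911.20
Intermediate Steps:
m(l, w) = 2*l
c(A) = -6*A/(4 + A) (c(A) = -3*(A + A)/(A + 4) = -3*2*A/(4 + A) = -6*A/(4 + A))
E(L) = -68/5 (E(L) = -2 + (2*(-4) - 6*6/(4 + 6)) = -2 + (-8 - 6*6/10) = -2 + (-8 - 6*6*⅒) = -2 + (-8 - 18/5) = -2 - 58/5 = -68/5)
R(J, r) = -7 + J (R(J, r) = J - 7 = -7 + J)
E(-11)*(-67 + R(7, 5)) = -68*(-67 + (-7 + 7))/5 = -68*(-67 + 0)/5 = -68/5*(-67) = 4556/5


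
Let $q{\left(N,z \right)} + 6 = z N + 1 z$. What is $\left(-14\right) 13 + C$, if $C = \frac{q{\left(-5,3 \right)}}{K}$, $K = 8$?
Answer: $- \frac{737}{4} \approx -184.25$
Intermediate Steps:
$q{\left(N,z \right)} = -6 + z + N z$ ($q{\left(N,z \right)} = -6 + \left(z N + 1 z\right) = -6 + \left(N z + z\right) = -6 + \left(z + N z\right) = -6 + z + N z$)
$C = - \frac{9}{4}$ ($C = \frac{-6 + 3 - 15}{8} = \left(-6 + 3 - 15\right) \frac{1}{8} = \left(-18\right) \frac{1}{8} = - \frac{9}{4} \approx -2.25$)
$\left(-14\right) 13 + C = \left(-14\right) 13 - \frac{9}{4} = -182 - \frac{9}{4} = - \frac{737}{4}$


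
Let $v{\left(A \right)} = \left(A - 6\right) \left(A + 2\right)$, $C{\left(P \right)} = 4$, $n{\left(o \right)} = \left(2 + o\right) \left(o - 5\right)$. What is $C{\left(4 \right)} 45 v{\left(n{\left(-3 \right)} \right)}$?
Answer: $3600$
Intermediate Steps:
$n{\left(o \right)} = \left(-5 + o\right) \left(2 + o\right)$ ($n{\left(o \right)} = \left(2 + o\right) \left(-5 + o\right) = \left(-5 + o\right) \left(2 + o\right)$)
$v{\left(A \right)} = \left(-6 + A\right) \left(2 + A\right)$
$C{\left(4 \right)} 45 v{\left(n{\left(-3 \right)} \right)} = 4 \cdot 45 \left(-12 + \left(-10 + \left(-3\right)^{2} - -9\right)^{2} - 4 \left(-10 + \left(-3\right)^{2} - -9\right)\right) = 180 \left(-12 + \left(-10 + 9 + 9\right)^{2} - 4 \left(-10 + 9 + 9\right)\right) = 180 \left(-12 + 8^{2} - 32\right) = 180 \left(-12 + 64 - 32\right) = 180 \cdot 20 = 3600$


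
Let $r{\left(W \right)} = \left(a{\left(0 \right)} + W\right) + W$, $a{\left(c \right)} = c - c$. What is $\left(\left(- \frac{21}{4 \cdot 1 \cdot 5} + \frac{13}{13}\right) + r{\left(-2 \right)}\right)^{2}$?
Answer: $\frac{6561}{400} \approx 16.402$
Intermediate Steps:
$a{\left(c \right)} = 0$
$r{\left(W \right)} = 2 W$ ($r{\left(W \right)} = \left(0 + W\right) + W = W + W = 2 W$)
$\left(\left(- \frac{21}{4 \cdot 1 \cdot 5} + \frac{13}{13}\right) + r{\left(-2 \right)}\right)^{2} = \left(\left(- \frac{21}{4 \cdot 1 \cdot 5} + \frac{13}{13}\right) + 2 \left(-2\right)\right)^{2} = \left(\left(- \frac{21}{4 \cdot 5} + 13 \cdot \frac{1}{13}\right) - 4\right)^{2} = \left(\left(- \frac{21}{20} + 1\right) - 4\right)^{2} = \left(- \frac{1}{20} - 4\right)^{2} = \left(- \frac{81}{20}\right)^{2} = \frac{6561}{400}$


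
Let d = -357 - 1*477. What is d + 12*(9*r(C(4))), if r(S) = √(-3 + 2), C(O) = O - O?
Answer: -834 + 108*I ≈ -834.0 + 108.0*I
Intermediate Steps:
C(O) = 0
r(S) = I (r(S) = √(-1) = I)
d = -834 (d = -357 - 477 = -834)
d + 12*(9*r(C(4))) = -834 + 12*(9*I) = -834 + 108*I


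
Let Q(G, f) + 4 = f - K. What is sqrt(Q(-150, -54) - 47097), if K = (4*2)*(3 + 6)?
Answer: I*sqrt(47227) ≈ 217.32*I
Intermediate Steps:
K = 72 (K = 8*9 = 72)
Q(G, f) = -76 + f (Q(G, f) = -4 + (f - 1*72) = -4 + (f - 72) = -4 + (-72 + f) = -76 + f)
sqrt(Q(-150, -54) - 47097) = sqrt((-76 - 54) - 47097) = sqrt(-130 - 47097) = sqrt(-47227) = I*sqrt(47227)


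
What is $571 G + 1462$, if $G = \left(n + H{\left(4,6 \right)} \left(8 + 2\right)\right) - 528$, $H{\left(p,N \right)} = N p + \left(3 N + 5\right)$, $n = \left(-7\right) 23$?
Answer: $-123587$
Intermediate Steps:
$n = -161$
$H{\left(p,N \right)} = 5 + 3 N + N p$ ($H{\left(p,N \right)} = N p + \left(5 + 3 N\right) = 5 + 3 N + N p$)
$G = -219$ ($G = \left(-161 + \left(5 + 3 \cdot 6 + 6 \cdot 4\right) \left(8 + 2\right)\right) - 528 = \left(-161 + \left(5 + 18 + 24\right) 10\right) - 528 = \left(-161 + 47 \cdot 10\right) - 528 = \left(-161 + 470\right) - 528 = 309 - 528 = -219$)
$571 G + 1462 = 571 \left(-219\right) + 1462 = -125049 + 1462 = -123587$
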